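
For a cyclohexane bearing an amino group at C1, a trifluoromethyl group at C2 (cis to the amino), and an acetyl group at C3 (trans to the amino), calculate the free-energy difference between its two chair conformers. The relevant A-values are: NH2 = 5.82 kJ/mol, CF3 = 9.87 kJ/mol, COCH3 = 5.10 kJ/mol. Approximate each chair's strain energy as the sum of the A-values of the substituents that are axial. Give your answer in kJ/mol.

Chair I (amino axial, trifluoromethyl equatorial, acetyl equatorial): E = 5.82 kJ/mol.
Chair II (amino equatorial, trifluoromethyl axial, acetyl axial): E = 14.97 kJ/mol.
ΔE = 14.97 − 5.82 = 9.15 kJ/mol; chair I is more stable.

9.15 kJ/mol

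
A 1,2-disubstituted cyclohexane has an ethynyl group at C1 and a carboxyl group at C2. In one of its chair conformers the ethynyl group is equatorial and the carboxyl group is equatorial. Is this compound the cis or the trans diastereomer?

C1 and C2 have opposite parity, so their axial bonds point in opposite directions.
With opposite-parity carbons, two substituents on the same face are one axial and one equatorial; opposite faces give both axial or both equatorial.
Here the groups are equatorial/equatorial → opposite face → trans.

trans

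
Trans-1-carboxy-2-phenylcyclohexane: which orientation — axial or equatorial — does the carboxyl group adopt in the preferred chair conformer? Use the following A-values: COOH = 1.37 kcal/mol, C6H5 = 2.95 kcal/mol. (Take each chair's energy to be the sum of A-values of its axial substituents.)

equatorial

C1 and C2 have opposite parity, so for the trans isomer the two substituents are e,e in one chair and a,a in the other.
Chair I (carboxyl axial, phenyl axial): E = 4.32 kcal/mol.
Chair II (carboxyl equatorial, phenyl equatorial): E = 0.00 kcal/mol.
Chair II is the more stable (lower-energy) conformer, and in that chair the carboxyl group is equatorial.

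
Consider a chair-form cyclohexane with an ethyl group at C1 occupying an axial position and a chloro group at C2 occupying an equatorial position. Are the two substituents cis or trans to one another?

cis

C1 and C2 have opposite parity, so their axial bonds point in opposite directions.
With opposite-parity carbons, two substituents on the same face are one axial and one equatorial; opposite faces give both axial or both equatorial.
Here the groups are axial/equatorial → same face → cis.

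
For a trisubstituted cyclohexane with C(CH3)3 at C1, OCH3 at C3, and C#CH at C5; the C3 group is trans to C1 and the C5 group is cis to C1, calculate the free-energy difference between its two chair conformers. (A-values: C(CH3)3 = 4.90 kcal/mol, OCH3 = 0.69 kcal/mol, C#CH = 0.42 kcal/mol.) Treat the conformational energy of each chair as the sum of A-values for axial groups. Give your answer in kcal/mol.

4.63 kcal/mol

Chair I (tert-butyl axial, methoxy equatorial, ethynyl axial): E = 5.32 kcal/mol.
Chair II (tert-butyl equatorial, methoxy axial, ethynyl equatorial): E = 0.69 kcal/mol.
ΔE = 5.32 − 0.69 = 4.63 kcal/mol; chair II is more stable.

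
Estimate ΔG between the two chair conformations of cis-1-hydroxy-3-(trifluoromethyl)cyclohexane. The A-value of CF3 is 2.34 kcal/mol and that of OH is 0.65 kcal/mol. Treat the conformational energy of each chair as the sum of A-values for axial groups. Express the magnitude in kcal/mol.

C1 and C3 have the same parity, so for the cis isomer the two substituents are e,e in one chair and a,a in the other.
Chair I (trifluoromethyl axial, hydroxyl axial): E = 2.99 kcal/mol.
Chair II (trifluoromethyl equatorial, hydroxyl equatorial): E = 0.00 kcal/mol.
ΔE = 2.99 − 0.00 = 2.99 kcal/mol; chair II is more stable.

2.99 kcal/mol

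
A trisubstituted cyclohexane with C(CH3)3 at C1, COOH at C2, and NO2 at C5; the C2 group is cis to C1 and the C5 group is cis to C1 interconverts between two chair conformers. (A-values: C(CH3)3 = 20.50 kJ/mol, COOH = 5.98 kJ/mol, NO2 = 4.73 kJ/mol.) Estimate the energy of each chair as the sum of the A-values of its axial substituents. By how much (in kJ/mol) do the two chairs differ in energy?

19.25 kJ/mol

Chair I (tert-butyl axial, carboxyl equatorial, nitro axial): E = 25.23 kJ/mol.
Chair II (tert-butyl equatorial, carboxyl axial, nitro equatorial): E = 5.98 kJ/mol.
ΔE = 25.23 − 5.98 = 19.25 kJ/mol; chair II is more stable.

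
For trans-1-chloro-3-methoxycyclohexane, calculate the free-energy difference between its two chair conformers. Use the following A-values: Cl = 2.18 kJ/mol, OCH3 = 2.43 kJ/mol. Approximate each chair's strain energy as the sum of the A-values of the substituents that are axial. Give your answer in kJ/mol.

0.25 kJ/mol

C1 and C3 have the same parity, so for the trans isomer the two substituents are one axial and one equatorial in each chair.
Chair I (chloro axial, methoxy equatorial): E = 2.18 kJ/mol.
Chair II (chloro equatorial, methoxy axial): E = 2.43 kJ/mol.
ΔE = 2.43 − 2.18 = 0.25 kJ/mol; chair I is more stable.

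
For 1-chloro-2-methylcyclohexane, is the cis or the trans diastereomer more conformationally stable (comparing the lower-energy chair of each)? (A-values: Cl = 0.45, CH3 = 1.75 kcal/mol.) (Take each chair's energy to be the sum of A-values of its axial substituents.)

At 1,2 positions (parity opposite): cis → (a,e or e,a); trans → (e,e or a,a).
Best chair for cis: E = 0.45 kcal/mol; best chair for trans: E = 0.00 kcal/mol.
The trans isomer is lower by 0.45 kcal/mol.

trans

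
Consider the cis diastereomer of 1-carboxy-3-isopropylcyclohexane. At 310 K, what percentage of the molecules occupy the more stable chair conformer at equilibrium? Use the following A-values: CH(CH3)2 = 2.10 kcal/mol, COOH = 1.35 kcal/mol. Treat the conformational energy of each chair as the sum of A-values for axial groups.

99.6%

C1 and C3 have the same parity, so for the cis isomer the two substituents are e,e in one chair and a,a in the other.
Chair I (isopropyl axial, carboxyl axial): E = 3.45 kcal/mol; chair II (isopropyl equatorial, carboxyl equatorial): E = 0.00 kcal/mol.
ΔG = 3.45 kcal/mol between the two chairs.
K = exp(ΔG/RT) with R = 1.987×10⁻³ kcal mol⁻¹ K⁻¹ and T = 310 K gives K ≈ 271.
Fraction in the lower-energy chair = K/(K+1) = 99.6%.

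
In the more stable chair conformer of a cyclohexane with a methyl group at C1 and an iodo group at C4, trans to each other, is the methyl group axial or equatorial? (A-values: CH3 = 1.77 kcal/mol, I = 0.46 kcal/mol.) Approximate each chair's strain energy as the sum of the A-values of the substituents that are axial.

C1 and C4 have opposite parity, so for the trans isomer the two substituents are e,e in one chair and a,a in the other.
Chair I (methyl axial, iodo axial): E = 2.23 kcal/mol.
Chair II (methyl equatorial, iodo equatorial): E = 0.00 kcal/mol.
Chair II is the more stable (lower-energy) conformer, and in that chair the methyl group is equatorial.

equatorial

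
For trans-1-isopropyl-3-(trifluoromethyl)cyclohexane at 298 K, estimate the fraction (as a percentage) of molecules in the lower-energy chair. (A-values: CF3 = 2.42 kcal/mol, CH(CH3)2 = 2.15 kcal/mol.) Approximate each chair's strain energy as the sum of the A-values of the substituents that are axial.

C1 and C3 have the same parity, so for the trans isomer the two substituents are one axial and one equatorial in each chair.
Chair I (trifluoromethyl axial, isopropyl equatorial): E = 2.42 kcal/mol; chair II (trifluoromethyl equatorial, isopropyl axial): E = 2.15 kcal/mol.
ΔG = 0.27 kcal/mol between the two chairs.
K = exp(ΔG/RT) with R = 1.987×10⁻³ kcal mol⁻¹ K⁻¹ and T = 298 K gives K ≈ 1.58.
Fraction in the lower-energy chair = K/(K+1) = 61.2%.

61.2%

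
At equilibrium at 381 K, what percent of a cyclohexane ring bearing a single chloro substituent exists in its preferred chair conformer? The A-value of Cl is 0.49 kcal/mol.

One chair has the chloro group axial (E = 0.49 kcal/mol) and the other has it equatorial (E = 0).
ΔG = 0.49 kcal/mol between the two chairs.
K = exp(ΔG/RT) with R = 1.987×10⁻³ kcal mol⁻¹ K⁻¹ and T = 381 K gives K ≈ 1.91.
Fraction in the lower-energy chair = K/(K+1) = 65.6%.

65.6%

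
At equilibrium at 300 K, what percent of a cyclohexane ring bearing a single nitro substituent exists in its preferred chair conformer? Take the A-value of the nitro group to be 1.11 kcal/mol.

86.6%

One chair has the nitro group axial (E = 1.11 kcal/mol) and the other has it equatorial (E = 0).
ΔG = 1.11 kcal/mol between the two chairs.
K = exp(ΔG/RT) with R = 1.987×10⁻³ kcal mol⁻¹ K⁻¹ and T = 300 K gives K ≈ 6.44.
Fraction in the lower-energy chair = K/(K+1) = 86.6%.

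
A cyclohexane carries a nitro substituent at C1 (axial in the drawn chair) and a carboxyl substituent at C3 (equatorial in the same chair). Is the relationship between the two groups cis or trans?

C1 and C3 have the same parity, so their axial bonds point in the same direction.
With same-parity carbons, two substituents on the same face are both axial or both equatorial; opposite faces give one of each.
Here the groups are axial/equatorial → opposite face → trans.

trans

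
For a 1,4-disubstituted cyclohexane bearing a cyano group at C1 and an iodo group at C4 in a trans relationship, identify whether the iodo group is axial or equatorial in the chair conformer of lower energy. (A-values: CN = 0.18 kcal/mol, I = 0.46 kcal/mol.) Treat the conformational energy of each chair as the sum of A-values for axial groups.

equatorial

C1 and C4 have opposite parity, so for the trans isomer the two substituents are e,e in one chair and a,a in the other.
Chair I (cyano axial, iodo axial): E = 0.64 kcal/mol.
Chair II (cyano equatorial, iodo equatorial): E = 0.00 kcal/mol.
Chair II is the more stable (lower-energy) conformer, and in that chair the iodo group is equatorial.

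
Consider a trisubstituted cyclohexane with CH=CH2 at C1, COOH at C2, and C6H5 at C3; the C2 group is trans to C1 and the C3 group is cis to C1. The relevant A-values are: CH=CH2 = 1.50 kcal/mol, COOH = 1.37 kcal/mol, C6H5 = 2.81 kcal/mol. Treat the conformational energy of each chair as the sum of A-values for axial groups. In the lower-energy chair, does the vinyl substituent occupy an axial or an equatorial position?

equatorial

Chair I (vinyl axial, carboxyl axial, phenyl axial): E = 5.68 kcal/mol.
Chair II (vinyl equatorial, carboxyl equatorial, phenyl equatorial): E = 0.00 kcal/mol.
Chair II is the more stable (lower-energy) conformer, and in that chair the vinyl group is equatorial.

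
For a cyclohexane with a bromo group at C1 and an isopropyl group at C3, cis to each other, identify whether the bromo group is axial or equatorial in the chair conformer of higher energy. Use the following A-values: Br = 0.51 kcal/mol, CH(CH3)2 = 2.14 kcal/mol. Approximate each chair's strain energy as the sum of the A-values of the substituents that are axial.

axial

C1 and C3 have the same parity, so for the cis isomer the two substituents are e,e in one chair and a,a in the other.
Chair I (bromo axial, isopropyl axial): E = 2.65 kcal/mol.
Chair II (bromo equatorial, isopropyl equatorial): E = 0.00 kcal/mol.
Chair I is the less stable (higher-energy) conformer, and in that chair the bromo group is axial.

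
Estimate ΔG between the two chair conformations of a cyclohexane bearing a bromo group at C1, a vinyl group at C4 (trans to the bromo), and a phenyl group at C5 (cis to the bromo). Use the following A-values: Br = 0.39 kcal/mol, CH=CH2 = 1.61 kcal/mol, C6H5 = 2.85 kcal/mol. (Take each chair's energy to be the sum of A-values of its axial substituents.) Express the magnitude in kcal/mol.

Chair I (bromo axial, vinyl axial, phenyl axial): E = 4.85 kcal/mol.
Chair II (bromo equatorial, vinyl equatorial, phenyl equatorial): E = 0.00 kcal/mol.
ΔE = 4.85 − 0.00 = 4.85 kcal/mol; chair II is more stable.

4.85 kcal/mol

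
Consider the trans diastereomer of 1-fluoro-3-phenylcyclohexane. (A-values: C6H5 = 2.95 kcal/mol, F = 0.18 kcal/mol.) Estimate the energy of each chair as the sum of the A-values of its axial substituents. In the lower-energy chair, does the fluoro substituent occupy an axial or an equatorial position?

C1 and C3 have the same parity, so for the trans isomer the two substituents are one axial and one equatorial in each chair.
Chair I (phenyl axial, fluoro equatorial): E = 2.95 kcal/mol.
Chair II (phenyl equatorial, fluoro axial): E = 0.18 kcal/mol.
Chair II is the more stable (lower-energy) conformer, and in that chair the fluoro group is axial.

axial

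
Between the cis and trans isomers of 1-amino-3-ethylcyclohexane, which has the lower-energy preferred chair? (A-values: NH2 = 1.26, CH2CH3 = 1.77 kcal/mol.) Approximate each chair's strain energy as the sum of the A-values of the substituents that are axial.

At 1,3 positions (parity same): cis → (e,e or a,a); trans → (a,e or e,a).
Best chair for cis: E = 0.00 kcal/mol; best chair for trans: E = 1.26 kcal/mol.
The cis isomer is lower by 1.26 kcal/mol.

cis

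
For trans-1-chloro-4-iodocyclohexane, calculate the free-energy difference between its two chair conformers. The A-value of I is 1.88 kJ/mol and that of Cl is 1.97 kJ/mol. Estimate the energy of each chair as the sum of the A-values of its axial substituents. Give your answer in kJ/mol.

3.85 kJ/mol

C1 and C4 have opposite parity, so for the trans isomer the two substituents are e,e in one chair and a,a in the other.
Chair I (iodo axial, chloro axial): E = 3.85 kJ/mol.
Chair II (iodo equatorial, chloro equatorial): E = 0.00 kJ/mol.
ΔE = 3.85 − 0.00 = 3.85 kJ/mol; chair II is more stable.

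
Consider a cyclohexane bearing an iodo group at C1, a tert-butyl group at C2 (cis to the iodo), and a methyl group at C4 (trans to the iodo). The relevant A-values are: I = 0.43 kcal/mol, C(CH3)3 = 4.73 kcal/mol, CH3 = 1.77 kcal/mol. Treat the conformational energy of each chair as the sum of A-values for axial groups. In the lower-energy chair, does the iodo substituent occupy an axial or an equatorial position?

axial

Chair I (iodo axial, tert-butyl equatorial, methyl axial): E = 2.20 kcal/mol.
Chair II (iodo equatorial, tert-butyl axial, methyl equatorial): E = 4.73 kcal/mol.
Chair I is the more stable (lower-energy) conformer, and in that chair the iodo group is axial.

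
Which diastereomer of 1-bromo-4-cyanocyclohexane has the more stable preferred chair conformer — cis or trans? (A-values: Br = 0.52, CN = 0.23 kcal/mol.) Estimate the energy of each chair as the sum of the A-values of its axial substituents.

trans

At 1,4 positions (parity opposite): cis → (a,e or e,a); trans → (e,e or a,a).
Best chair for cis: E = 0.23 kcal/mol; best chair for trans: E = 0.00 kcal/mol.
The trans isomer is lower by 0.23 kcal/mol.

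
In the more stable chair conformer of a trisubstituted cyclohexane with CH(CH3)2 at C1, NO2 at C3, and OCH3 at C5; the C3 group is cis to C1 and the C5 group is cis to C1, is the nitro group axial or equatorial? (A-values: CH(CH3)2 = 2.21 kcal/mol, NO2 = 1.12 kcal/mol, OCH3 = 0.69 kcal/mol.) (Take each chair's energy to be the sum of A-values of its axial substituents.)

equatorial

Chair I (isopropyl axial, nitro axial, methoxy axial): E = 4.02 kcal/mol.
Chair II (isopropyl equatorial, nitro equatorial, methoxy equatorial): E = 0.00 kcal/mol.
Chair II is the more stable (lower-energy) conformer, and in that chair the nitro group is equatorial.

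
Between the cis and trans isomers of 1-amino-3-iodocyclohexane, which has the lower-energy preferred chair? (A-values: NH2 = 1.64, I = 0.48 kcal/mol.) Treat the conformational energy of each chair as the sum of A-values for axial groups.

cis

At 1,3 positions (parity same): cis → (e,e or a,a); trans → (a,e or e,a).
Best chair for cis: E = 0.00 kcal/mol; best chair for trans: E = 0.48 kcal/mol.
The cis isomer is lower by 0.48 kcal/mol.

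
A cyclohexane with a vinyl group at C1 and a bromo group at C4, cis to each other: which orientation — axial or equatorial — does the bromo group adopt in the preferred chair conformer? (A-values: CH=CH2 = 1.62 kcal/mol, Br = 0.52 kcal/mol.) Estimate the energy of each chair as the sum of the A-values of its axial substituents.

C1 and C4 have opposite parity, so for the cis isomer the two substituents are one axial and one equatorial in each chair.
Chair I (vinyl axial, bromo equatorial): E = 1.62 kcal/mol.
Chair II (vinyl equatorial, bromo axial): E = 0.52 kcal/mol.
Chair II is the more stable (lower-energy) conformer, and in that chair the bromo group is axial.

axial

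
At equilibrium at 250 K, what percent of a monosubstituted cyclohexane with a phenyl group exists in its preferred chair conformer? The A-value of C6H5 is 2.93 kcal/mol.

One chair has the phenyl group axial (E = 2.93 kcal/mol) and the other has it equatorial (E = 0).
ΔG = 2.93 kcal/mol between the two chairs.
K = exp(ΔG/RT) with R = 1.987×10⁻³ kcal mol⁻¹ K⁻¹ and T = 250 K gives K ≈ 364.
Fraction in the lower-energy chair = K/(K+1) = 99.7%.

99.7%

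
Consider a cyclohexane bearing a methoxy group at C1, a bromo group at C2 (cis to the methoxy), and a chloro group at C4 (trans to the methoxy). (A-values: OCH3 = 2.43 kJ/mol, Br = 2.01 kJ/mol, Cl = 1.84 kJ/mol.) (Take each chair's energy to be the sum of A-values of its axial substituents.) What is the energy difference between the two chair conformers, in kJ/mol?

Chair I (methoxy axial, bromo equatorial, chloro axial): E = 4.27 kJ/mol.
Chair II (methoxy equatorial, bromo axial, chloro equatorial): E = 2.01 kJ/mol.
ΔE = 4.27 − 2.01 = 2.26 kJ/mol; chair II is more stable.

2.26 kJ/mol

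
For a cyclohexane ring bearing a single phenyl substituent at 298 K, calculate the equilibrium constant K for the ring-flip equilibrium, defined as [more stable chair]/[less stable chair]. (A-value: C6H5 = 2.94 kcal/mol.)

K ≈ 143

One chair has the phenyl group axial (E = 2.94 kcal/mol) and the other has it equatorial (E = 0).
ΔG = 2.94 kcal/mol between the two chairs.
K = exp(ΔG/RT) with R = 1.987×10⁻³ kcal mol⁻¹ K⁻¹ and T = 298 K gives K ≈ 143.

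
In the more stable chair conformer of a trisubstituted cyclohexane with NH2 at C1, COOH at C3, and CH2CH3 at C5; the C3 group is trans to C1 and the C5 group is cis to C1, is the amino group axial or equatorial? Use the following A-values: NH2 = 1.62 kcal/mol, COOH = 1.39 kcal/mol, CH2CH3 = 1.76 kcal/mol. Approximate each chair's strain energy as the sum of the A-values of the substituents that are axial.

Chair I (amino axial, carboxyl equatorial, ethyl axial): E = 3.38 kcal/mol.
Chair II (amino equatorial, carboxyl axial, ethyl equatorial): E = 1.39 kcal/mol.
Chair II is the more stable (lower-energy) conformer, and in that chair the amino group is equatorial.

equatorial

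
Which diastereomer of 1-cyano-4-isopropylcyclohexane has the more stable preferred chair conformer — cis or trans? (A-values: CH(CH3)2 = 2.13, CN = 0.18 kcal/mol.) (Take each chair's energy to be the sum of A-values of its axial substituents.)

trans

At 1,4 positions (parity opposite): cis → (a,e or e,a); trans → (e,e or a,a).
Best chair for cis: E = 0.18 kcal/mol; best chair for trans: E = 0.00 kcal/mol.
The trans isomer is lower by 0.18 kcal/mol.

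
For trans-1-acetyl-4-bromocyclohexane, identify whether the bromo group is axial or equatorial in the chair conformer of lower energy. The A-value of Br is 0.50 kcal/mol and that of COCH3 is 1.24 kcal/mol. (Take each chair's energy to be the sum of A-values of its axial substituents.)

C1 and C4 have opposite parity, so for the trans isomer the two substituents are e,e in one chair and a,a in the other.
Chair I (bromo axial, acetyl axial): E = 1.74 kcal/mol.
Chair II (bromo equatorial, acetyl equatorial): E = 0.00 kcal/mol.
Chair II is the more stable (lower-energy) conformer, and in that chair the bromo group is equatorial.

equatorial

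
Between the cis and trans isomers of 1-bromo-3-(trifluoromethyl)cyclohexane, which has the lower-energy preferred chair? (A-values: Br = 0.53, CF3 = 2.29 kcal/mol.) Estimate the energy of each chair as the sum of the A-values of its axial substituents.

cis

At 1,3 positions (parity same): cis → (e,e or a,a); trans → (a,e or e,a).
Best chair for cis: E = 0.00 kcal/mol; best chair for trans: E = 0.53 kcal/mol.
The cis isomer is lower by 0.53 kcal/mol.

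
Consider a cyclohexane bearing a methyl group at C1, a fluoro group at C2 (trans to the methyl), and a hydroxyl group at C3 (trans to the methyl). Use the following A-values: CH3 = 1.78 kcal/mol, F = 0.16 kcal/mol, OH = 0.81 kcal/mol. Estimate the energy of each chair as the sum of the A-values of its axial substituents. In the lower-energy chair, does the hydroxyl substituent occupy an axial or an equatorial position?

axial

Chair I (methyl axial, fluoro axial, hydroxyl equatorial): E = 1.94 kcal/mol.
Chair II (methyl equatorial, fluoro equatorial, hydroxyl axial): E = 0.81 kcal/mol.
Chair II is the more stable (lower-energy) conformer, and in that chair the hydroxyl group is axial.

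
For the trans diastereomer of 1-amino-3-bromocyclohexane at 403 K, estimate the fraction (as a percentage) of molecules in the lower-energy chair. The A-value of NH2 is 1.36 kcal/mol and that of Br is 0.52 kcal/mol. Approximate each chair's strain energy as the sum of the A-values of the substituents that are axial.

C1 and C3 have the same parity, so for the trans isomer the two substituents are one axial and one equatorial in each chair.
Chair I (amino axial, bromo equatorial): E = 1.36 kcal/mol; chair II (amino equatorial, bromo axial): E = 0.52 kcal/mol.
ΔG = 0.84 kcal/mol between the two chairs.
K = exp(ΔG/RT) with R = 1.987×10⁻³ kcal mol⁻¹ K⁻¹ and T = 403 K gives K ≈ 2.85.
Fraction in the lower-energy chair = K/(K+1) = 74.1%.

74.1%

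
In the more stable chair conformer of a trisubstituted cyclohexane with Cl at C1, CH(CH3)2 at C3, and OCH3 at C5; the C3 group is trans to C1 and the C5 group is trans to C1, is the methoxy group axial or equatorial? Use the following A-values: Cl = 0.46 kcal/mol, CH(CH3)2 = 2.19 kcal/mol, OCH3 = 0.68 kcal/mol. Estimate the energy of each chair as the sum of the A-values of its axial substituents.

Chair I (chloro axial, isopropyl equatorial, methoxy equatorial): E = 0.46 kcal/mol.
Chair II (chloro equatorial, isopropyl axial, methoxy axial): E = 2.87 kcal/mol.
Chair I is the more stable (lower-energy) conformer, and in that chair the methoxy group is equatorial.

equatorial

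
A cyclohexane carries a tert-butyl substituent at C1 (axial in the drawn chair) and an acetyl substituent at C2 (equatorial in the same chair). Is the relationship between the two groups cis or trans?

cis

C1 and C2 have opposite parity, so their axial bonds point in opposite directions.
With opposite-parity carbons, two substituents on the same face are one axial and one equatorial; opposite faces give both axial or both equatorial.
Here the groups are axial/equatorial → same face → cis.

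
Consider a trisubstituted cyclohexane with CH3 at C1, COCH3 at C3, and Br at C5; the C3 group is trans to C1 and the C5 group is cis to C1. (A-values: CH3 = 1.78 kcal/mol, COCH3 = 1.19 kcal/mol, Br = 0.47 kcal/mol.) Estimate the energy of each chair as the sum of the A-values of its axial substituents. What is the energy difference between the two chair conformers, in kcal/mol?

1.06 kcal/mol

Chair I (methyl axial, acetyl equatorial, bromo axial): E = 2.25 kcal/mol.
Chair II (methyl equatorial, acetyl axial, bromo equatorial): E = 1.19 kcal/mol.
ΔE = 2.25 − 1.19 = 1.06 kcal/mol; chair II is more stable.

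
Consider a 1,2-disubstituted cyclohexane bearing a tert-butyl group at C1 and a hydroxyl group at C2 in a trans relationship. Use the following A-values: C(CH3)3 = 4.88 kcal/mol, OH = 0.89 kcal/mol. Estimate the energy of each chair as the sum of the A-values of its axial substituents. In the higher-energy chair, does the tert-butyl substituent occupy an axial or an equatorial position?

axial

C1 and C2 have opposite parity, so for the trans isomer the two substituents are e,e in one chair and a,a in the other.
Chair I (tert-butyl axial, hydroxyl axial): E = 5.77 kcal/mol.
Chair II (tert-butyl equatorial, hydroxyl equatorial): E = 0.00 kcal/mol.
Chair I is the less stable (higher-energy) conformer, and in that chair the tert-butyl group is axial.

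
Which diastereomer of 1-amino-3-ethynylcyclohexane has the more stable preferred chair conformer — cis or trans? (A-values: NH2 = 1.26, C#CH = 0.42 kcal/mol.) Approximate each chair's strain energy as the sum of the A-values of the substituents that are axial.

cis

At 1,3 positions (parity same): cis → (e,e or a,a); trans → (a,e or e,a).
Best chair for cis: E = 0.00 kcal/mol; best chair for trans: E = 0.42 kcal/mol.
The cis isomer is lower by 0.42 kcal/mol.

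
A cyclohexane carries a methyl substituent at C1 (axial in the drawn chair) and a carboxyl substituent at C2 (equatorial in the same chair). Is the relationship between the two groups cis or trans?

cis

C1 and C2 have opposite parity, so their axial bonds point in opposite directions.
With opposite-parity carbons, two substituents on the same face are one axial and one equatorial; opposite faces give both axial or both equatorial.
Here the groups are axial/equatorial → same face → cis.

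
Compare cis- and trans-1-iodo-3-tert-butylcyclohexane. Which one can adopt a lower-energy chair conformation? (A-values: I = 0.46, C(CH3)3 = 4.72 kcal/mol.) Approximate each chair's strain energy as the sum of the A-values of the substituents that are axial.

cis

At 1,3 positions (parity same): cis → (e,e or a,a); trans → (a,e or e,a).
Best chair for cis: E = 0.00 kcal/mol; best chair for trans: E = 0.46 kcal/mol.
The cis isomer is lower by 0.46 kcal/mol.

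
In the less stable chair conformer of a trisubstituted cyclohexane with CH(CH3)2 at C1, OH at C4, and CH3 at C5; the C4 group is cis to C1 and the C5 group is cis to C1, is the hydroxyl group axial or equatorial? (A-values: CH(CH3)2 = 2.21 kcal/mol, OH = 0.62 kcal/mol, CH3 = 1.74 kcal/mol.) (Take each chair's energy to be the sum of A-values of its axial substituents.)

Chair I (isopropyl axial, hydroxyl equatorial, methyl axial): E = 3.95 kcal/mol.
Chair II (isopropyl equatorial, hydroxyl axial, methyl equatorial): E = 0.62 kcal/mol.
Chair I is the less stable (higher-energy) conformer, and in that chair the hydroxyl group is equatorial.

equatorial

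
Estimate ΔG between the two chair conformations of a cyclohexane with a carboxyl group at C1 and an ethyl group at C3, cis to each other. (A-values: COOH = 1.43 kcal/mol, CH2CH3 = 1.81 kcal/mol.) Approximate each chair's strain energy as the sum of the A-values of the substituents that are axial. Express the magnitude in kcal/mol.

3.24 kcal/mol

C1 and C3 have the same parity, so for the cis isomer the two substituents are e,e in one chair and a,a in the other.
Chair I (carboxyl axial, ethyl axial): E = 3.24 kcal/mol.
Chair II (carboxyl equatorial, ethyl equatorial): E = 0.00 kcal/mol.
ΔE = 3.24 − 0.00 = 3.24 kcal/mol; chair II is more stable.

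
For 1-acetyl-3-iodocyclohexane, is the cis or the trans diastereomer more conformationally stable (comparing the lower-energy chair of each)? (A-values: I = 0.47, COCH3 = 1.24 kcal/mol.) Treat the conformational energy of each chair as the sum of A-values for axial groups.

At 1,3 positions (parity same): cis → (e,e or a,a); trans → (a,e or e,a).
Best chair for cis: E = 0.00 kcal/mol; best chair for trans: E = 0.47 kcal/mol.
The cis isomer is lower by 0.47 kcal/mol.

cis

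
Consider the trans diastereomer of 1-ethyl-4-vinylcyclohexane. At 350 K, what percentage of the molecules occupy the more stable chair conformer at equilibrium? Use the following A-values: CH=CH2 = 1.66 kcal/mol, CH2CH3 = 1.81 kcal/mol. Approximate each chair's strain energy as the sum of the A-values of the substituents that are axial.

C1 and C4 have opposite parity, so for the trans isomer the two substituents are e,e in one chair and a,a in the other.
Chair I (vinyl axial, ethyl axial): E = 3.47 kcal/mol; chair II (vinyl equatorial, ethyl equatorial): E = 0.00 kcal/mol.
ΔG = 3.47 kcal/mol between the two chairs.
K = exp(ΔG/RT) with R = 1.987×10⁻³ kcal mol⁻¹ K⁻¹ and T = 350 K gives K ≈ 147.
Fraction in the lower-energy chair = K/(K+1) = 99.3%.

99.3%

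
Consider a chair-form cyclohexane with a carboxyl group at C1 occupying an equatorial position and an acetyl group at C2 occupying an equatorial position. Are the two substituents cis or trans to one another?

trans

C1 and C2 have opposite parity, so their axial bonds point in opposite directions.
With opposite-parity carbons, two substituents on the same face are one axial and one equatorial; opposite faces give both axial or both equatorial.
Here the groups are equatorial/equatorial → opposite face → trans.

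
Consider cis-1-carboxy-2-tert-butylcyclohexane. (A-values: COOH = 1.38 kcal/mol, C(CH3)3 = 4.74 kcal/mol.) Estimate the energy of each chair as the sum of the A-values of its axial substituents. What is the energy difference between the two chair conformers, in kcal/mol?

C1 and C2 have opposite parity, so for the cis isomer the two substituents are one axial and one equatorial in each chair.
Chair I (carboxyl axial, tert-butyl equatorial): E = 1.38 kcal/mol.
Chair II (carboxyl equatorial, tert-butyl axial): E = 4.74 kcal/mol.
ΔE = 4.74 − 1.38 = 3.36 kcal/mol; chair I is more stable.

3.36 kcal/mol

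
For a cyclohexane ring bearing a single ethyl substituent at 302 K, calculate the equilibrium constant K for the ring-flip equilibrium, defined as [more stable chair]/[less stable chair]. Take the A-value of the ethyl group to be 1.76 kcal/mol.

One chair has the ethyl group axial (E = 1.76 kcal/mol) and the other has it equatorial (E = 0).
ΔG = 1.76 kcal/mol between the two chairs.
K = exp(ΔG/RT) with R = 1.987×10⁻³ kcal mol⁻¹ K⁻¹ and T = 302 K gives K ≈ 18.8.

K ≈ 18.8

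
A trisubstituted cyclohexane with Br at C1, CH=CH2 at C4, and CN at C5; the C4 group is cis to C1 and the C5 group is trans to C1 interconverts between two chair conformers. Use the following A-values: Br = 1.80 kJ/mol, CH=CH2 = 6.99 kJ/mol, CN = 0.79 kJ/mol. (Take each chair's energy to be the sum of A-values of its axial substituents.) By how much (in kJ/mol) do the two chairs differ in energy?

Chair I (bromo axial, vinyl equatorial, cyano equatorial): E = 1.80 kJ/mol.
Chair II (bromo equatorial, vinyl axial, cyano axial): E = 7.78 kJ/mol.
ΔE = 7.78 − 1.80 = 5.98 kJ/mol; chair I is more stable.

5.98 kJ/mol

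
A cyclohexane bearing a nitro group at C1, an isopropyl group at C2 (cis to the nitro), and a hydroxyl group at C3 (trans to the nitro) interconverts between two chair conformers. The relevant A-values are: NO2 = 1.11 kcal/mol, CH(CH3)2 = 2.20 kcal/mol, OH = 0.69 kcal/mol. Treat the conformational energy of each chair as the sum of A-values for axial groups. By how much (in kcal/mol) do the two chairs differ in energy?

Chair I (nitro axial, isopropyl equatorial, hydroxyl equatorial): E = 1.11 kcal/mol.
Chair II (nitro equatorial, isopropyl axial, hydroxyl axial): E = 2.89 kcal/mol.
ΔE = 2.89 − 1.11 = 1.78 kcal/mol; chair I is more stable.

1.78 kcal/mol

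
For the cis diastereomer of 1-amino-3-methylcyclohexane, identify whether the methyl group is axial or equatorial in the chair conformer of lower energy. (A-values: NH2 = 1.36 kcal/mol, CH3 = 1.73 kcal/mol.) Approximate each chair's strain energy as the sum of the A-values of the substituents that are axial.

C1 and C3 have the same parity, so for the cis isomer the two substituents are e,e in one chair and a,a in the other.
Chair I (amino axial, methyl axial): E = 3.09 kcal/mol.
Chair II (amino equatorial, methyl equatorial): E = 0.00 kcal/mol.
Chair II is the more stable (lower-energy) conformer, and in that chair the methyl group is equatorial.

equatorial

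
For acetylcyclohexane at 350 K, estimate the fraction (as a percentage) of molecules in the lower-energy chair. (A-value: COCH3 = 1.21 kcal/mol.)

One chair has the acetyl group axial (E = 1.21 kcal/mol) and the other has it equatorial (E = 0).
ΔG = 1.21 kcal/mol between the two chairs.
K = exp(ΔG/RT) with R = 1.987×10⁻³ kcal mol⁻¹ K⁻¹ and T = 350 K gives K ≈ 5.7.
Fraction in the lower-energy chair = K/(K+1) = 85.1%.

85.1%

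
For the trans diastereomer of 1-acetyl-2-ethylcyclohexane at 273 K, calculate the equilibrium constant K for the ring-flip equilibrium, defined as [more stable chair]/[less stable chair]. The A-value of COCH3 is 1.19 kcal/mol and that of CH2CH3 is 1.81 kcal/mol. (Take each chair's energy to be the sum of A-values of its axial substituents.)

K ≈ 252

C1 and C2 have opposite parity, so for the trans isomer the two substituents are e,e in one chair and a,a in the other.
Chair I (acetyl axial, ethyl axial): E = 3.00 kcal/mol; chair II (acetyl equatorial, ethyl equatorial): E = 0.00 kcal/mol.
ΔG = 3.00 kcal/mol between the two chairs.
K = exp(ΔG/RT) with R = 1.987×10⁻³ kcal mol⁻¹ K⁻¹ and T = 273 K gives K ≈ 252.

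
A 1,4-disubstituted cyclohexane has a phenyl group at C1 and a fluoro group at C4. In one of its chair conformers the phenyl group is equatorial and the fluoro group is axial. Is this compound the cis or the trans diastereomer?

cis

C1 and C4 have opposite parity, so their axial bonds point in opposite directions.
With opposite-parity carbons, two substituents on the same face are one axial and one equatorial; opposite faces give both axial or both equatorial.
Here the groups are equatorial/axial → same face → cis.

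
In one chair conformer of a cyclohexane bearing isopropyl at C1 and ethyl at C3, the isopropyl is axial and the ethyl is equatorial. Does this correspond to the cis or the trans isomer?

trans

C1 and C3 have the same parity, so their axial bonds point in the same direction.
With same-parity carbons, two substituents on the same face are both axial or both equatorial; opposite faces give one of each.
Here the groups are axial/equatorial → opposite face → trans.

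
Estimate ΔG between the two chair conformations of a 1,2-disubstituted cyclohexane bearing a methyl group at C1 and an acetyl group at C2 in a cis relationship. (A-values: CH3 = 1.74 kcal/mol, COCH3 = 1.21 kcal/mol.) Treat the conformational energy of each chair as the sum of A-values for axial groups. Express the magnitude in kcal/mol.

0.53 kcal/mol

C1 and C2 have opposite parity, so for the cis isomer the two substituents are one axial and one equatorial in each chair.
Chair I (methyl axial, acetyl equatorial): E = 1.74 kcal/mol.
Chair II (methyl equatorial, acetyl axial): E = 1.21 kcal/mol.
ΔE = 1.74 − 1.21 = 0.53 kcal/mol; chair II is more stable.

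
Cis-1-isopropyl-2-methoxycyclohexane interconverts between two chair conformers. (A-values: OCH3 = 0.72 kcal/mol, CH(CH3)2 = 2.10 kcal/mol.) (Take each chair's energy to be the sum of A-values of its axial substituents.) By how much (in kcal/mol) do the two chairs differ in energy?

C1 and C2 have opposite parity, so for the cis isomer the two substituents are one axial and one equatorial in each chair.
Chair I (methoxy axial, isopropyl equatorial): E = 0.72 kcal/mol.
Chair II (methoxy equatorial, isopropyl axial): E = 2.10 kcal/mol.
ΔE = 2.10 − 0.72 = 1.38 kcal/mol; chair I is more stable.

1.38 kcal/mol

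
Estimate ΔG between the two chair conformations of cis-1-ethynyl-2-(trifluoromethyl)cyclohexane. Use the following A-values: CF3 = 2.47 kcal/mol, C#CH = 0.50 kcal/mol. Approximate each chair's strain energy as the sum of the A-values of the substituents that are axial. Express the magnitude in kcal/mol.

1.97 kcal/mol

C1 and C2 have opposite parity, so for the cis isomer the two substituents are one axial and one equatorial in each chair.
Chair I (trifluoromethyl axial, ethynyl equatorial): E = 2.47 kcal/mol.
Chair II (trifluoromethyl equatorial, ethynyl axial): E = 0.50 kcal/mol.
ΔE = 2.47 − 0.50 = 1.97 kcal/mol; chair II is more stable.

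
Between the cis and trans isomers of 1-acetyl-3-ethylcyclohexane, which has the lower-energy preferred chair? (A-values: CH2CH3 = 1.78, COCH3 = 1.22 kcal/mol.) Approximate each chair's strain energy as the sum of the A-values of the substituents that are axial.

At 1,3 positions (parity same): cis → (e,e or a,a); trans → (a,e or e,a).
Best chair for cis: E = 0.00 kcal/mol; best chair for trans: E = 1.22 kcal/mol.
The cis isomer is lower by 1.22 kcal/mol.

cis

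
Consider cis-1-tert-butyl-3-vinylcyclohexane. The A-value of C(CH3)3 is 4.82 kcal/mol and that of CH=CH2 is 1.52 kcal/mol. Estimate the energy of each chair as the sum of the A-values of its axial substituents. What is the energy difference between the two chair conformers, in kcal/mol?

6.34 kcal/mol

C1 and C3 have the same parity, so for the cis isomer the two substituents are e,e in one chair and a,a in the other.
Chair I (tert-butyl axial, vinyl axial): E = 6.34 kcal/mol.
Chair II (tert-butyl equatorial, vinyl equatorial): E = 0.00 kcal/mol.
ΔE = 6.34 − 0.00 = 6.34 kcal/mol; chair II is more stable.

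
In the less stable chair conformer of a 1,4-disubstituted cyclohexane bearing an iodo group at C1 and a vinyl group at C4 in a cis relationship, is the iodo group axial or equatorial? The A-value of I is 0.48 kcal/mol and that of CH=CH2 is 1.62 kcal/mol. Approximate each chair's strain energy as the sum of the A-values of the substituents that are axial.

C1 and C4 have opposite parity, so for the cis isomer the two substituents are one axial and one equatorial in each chair.
Chair I (iodo axial, vinyl equatorial): E = 0.48 kcal/mol.
Chair II (iodo equatorial, vinyl axial): E = 1.62 kcal/mol.
Chair II is the less stable (higher-energy) conformer, and in that chair the iodo group is equatorial.

equatorial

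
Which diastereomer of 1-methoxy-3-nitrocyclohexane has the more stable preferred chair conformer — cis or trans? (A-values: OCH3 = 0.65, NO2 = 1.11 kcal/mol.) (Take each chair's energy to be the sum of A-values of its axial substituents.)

cis

At 1,3 positions (parity same): cis → (e,e or a,a); trans → (a,e or e,a).
Best chair for cis: E = 0.00 kcal/mol; best chair for trans: E = 0.65 kcal/mol.
The cis isomer is lower by 0.65 kcal/mol.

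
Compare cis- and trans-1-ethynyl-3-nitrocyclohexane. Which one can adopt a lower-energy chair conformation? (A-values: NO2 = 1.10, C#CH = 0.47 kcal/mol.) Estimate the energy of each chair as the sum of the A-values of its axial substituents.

At 1,3 positions (parity same): cis → (e,e or a,a); trans → (a,e or e,a).
Best chair for cis: E = 0.00 kcal/mol; best chair for trans: E = 0.47 kcal/mol.
The cis isomer is lower by 0.47 kcal/mol.

cis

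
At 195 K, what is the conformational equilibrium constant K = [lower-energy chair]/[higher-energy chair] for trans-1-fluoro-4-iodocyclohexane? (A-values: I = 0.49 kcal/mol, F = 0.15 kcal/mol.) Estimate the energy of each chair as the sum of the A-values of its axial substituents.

K ≈ 5.22

C1 and C4 have opposite parity, so for the trans isomer the two substituents are e,e in one chair and a,a in the other.
Chair I (iodo axial, fluoro axial): E = 0.64 kcal/mol; chair II (iodo equatorial, fluoro equatorial): E = 0.00 kcal/mol.
ΔG = 0.64 kcal/mol between the two chairs.
K = exp(ΔG/RT) with R = 1.987×10⁻³ kcal mol⁻¹ K⁻¹ and T = 195 K gives K ≈ 5.22.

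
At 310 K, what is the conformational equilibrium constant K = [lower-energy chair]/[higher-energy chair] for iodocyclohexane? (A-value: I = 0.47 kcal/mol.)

One chair has the iodo group axial (E = 0.47 kcal/mol) and the other has it equatorial (E = 0).
ΔG = 0.47 kcal/mol between the two chairs.
K = exp(ΔG/RT) with R = 1.987×10⁻³ kcal mol⁻¹ K⁻¹ and T = 310 K gives K ≈ 2.14.

K ≈ 2.14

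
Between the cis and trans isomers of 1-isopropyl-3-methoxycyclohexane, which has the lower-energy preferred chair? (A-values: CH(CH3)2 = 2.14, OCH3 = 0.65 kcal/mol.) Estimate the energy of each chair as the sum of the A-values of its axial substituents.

cis

At 1,3 positions (parity same): cis → (e,e or a,a); trans → (a,e or e,a).
Best chair for cis: E = 0.00 kcal/mol; best chair for trans: E = 0.65 kcal/mol.
The cis isomer is lower by 0.65 kcal/mol.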